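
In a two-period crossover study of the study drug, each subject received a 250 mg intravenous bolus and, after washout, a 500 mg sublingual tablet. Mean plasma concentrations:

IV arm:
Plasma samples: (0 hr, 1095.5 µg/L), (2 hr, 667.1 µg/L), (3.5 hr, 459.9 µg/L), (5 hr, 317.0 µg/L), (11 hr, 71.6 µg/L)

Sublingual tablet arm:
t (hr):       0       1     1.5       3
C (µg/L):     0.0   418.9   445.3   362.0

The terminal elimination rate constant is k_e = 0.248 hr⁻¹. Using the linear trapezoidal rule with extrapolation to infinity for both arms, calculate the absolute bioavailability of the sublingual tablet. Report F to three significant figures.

Trapezoidal AUC_0→11 (IV):
  [0→2]: (1095.5+667.1)/2 × 2 = 1762.6
  [2→3.5]: (667.1+459.9)/2 × 1.5 = 845.25
  [3.5→5]: (459.9+317.0)/2 × 1.5 = 582.675
  [5→11]: (317.0+71.6)/2 × 6 = 1165.8
  Sum = 4356.325 µg/L·hr
IV tail: 71.6/0.248 = 288.710; AUC_iv,0→∞ = 4356.325 + 288.710 = 4645.035 µg/L·hr
Trapezoidal AUC_0→3 (sublingual tablet):
  [0→1]: (0.0+418.9)/2 × 1 = 209.45
  [1→1.5]: (418.9+445.3)/2 × 0.5 = 216.05
  [1.5→3]: (445.3+362.0)/2 × 1.5 = 605.475
  Sum = 1030.975 µg/L·hr
sublingual tablet tail: 362.0/0.248 = 1459.677; AUC_ev,0→∞ = 1030.975 + 1459.677 = 2490.652 µg/L·hr
F = (AUC_ev/D_ev)/(AUC_iv/D_iv) = (2490.652/500)/(4645.035/250) = 4.981304/18.58014 = 0.2681

F = 0.268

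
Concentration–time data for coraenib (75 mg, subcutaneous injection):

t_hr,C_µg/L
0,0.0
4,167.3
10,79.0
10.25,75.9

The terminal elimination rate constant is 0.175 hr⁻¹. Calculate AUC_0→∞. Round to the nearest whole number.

Trapezoidal AUC_0→10.25:
  [0→4]: (0.0+167.3)/2 × 4 = 334.6
  [4→10]: (167.3+79.0)/2 × 6 = 738.9
  [10→10.25]: (79.0+75.9)/2 × 0.25 = 19.3625
  Sum = 1092.8625 µg/L·hr
Extrapolated tail: C_last / k_e = 75.9 / 0.175 = 433.714
AUC_0→∞ = 1092.8625 + 433.714 = 1526.5765 µg/L·hr

AUC = 1527 µg/L·hr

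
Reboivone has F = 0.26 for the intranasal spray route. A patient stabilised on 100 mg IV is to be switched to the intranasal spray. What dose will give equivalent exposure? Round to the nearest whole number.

D_intranasal = 385 mg

For equal systemic exposure: F × D_ev = D_iv
D_ev = D_iv / F = 100 / 0.26 = 384.615 mg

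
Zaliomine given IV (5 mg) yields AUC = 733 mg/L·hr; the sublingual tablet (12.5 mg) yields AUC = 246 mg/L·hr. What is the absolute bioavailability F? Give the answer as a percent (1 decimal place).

F = (AUC_ev / D_ev) / (AUC_iv / D_iv)
  = (246/12.5) / (733/5)
  = 19.68 / 146.6 = 0.1342
  = 13.42%

F = 13.4%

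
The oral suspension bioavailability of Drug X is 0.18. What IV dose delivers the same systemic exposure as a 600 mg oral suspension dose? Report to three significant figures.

Systemic exposure from an extravascular dose = F × D_ev, so the equivalent IV dose is F × D_ev.
D_iv = F × D_ev = 0.18 × 600 = 108 mg

D_iv = 108 mg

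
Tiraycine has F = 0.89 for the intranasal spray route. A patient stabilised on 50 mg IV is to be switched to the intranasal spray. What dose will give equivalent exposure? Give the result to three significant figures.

For equal systemic exposure: F × D_ev = D_iv
D_ev = D_iv / F = 50 / 0.89 = 56.1798 mg

D_intranasal = 56.2 mg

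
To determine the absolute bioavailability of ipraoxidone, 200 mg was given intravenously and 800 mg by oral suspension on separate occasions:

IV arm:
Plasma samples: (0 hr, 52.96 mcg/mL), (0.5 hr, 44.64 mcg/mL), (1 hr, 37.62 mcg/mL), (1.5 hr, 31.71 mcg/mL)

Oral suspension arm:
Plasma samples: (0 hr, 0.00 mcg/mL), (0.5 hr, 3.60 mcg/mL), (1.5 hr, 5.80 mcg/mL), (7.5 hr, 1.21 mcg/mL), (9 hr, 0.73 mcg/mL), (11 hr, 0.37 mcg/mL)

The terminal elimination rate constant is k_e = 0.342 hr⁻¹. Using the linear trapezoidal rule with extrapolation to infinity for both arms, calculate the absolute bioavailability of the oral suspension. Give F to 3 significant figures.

F = 0.0488

Trapezoidal AUC_0→1.5 (IV):
  [0→0.5]: (52.96+44.64)/2 × 0.5 = 24.4
  [0.5→1]: (44.64+37.62)/2 × 0.5 = 20.565
  [1→1.5]: (37.62+31.71)/2 × 0.5 = 17.3325
  Sum = 62.2975 mcg/mL·hr
IV tail: 31.71/0.342 = 92.719; AUC_iv,0→∞ = 62.2975 + 92.719 = 155.0165 mcg/mL·hr
Trapezoidal AUC_0→11 (oral suspension):
  [0→0.5]: (0.00+3.60)/2 × 0.5 = 0.9
  [0.5→1.5]: (3.60+5.80)/2 × 1 = 4.7
  [1.5→7.5]: (5.80+1.21)/2 × 6 = 21.03
  [7.5→9]: (1.21+0.73)/2 × 1.5 = 1.455
  [9→11]: (0.73+0.37)/2 × 2 = 1.1
  Sum = 29.185 mcg/mL·hr
oral suspension tail: 0.37/0.342 = 1.082; AUC_ev,0→∞ = 29.185 + 1.082 = 30.267 mcg/mL·hr
F = (AUC_ev/D_ev)/(AUC_iv/D_iv) = (30.267/800)/(155.0165/200) = 0.03783375/0.7750825 = 0.0488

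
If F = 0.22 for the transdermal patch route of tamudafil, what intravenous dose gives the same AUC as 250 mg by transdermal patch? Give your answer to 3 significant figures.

D_iv = 55.0 mg

Systemic exposure from an extravascular dose = F × D_ev, so the equivalent IV dose is F × D_ev.
D_iv = F × D_ev = 0.22 × 250 = 55 mg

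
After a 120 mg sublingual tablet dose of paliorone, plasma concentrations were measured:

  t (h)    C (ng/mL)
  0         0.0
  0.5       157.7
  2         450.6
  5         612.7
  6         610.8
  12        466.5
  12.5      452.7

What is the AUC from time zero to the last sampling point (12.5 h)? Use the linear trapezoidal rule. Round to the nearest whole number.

AUC = 6164 ng/mL·h

Trapezoidal AUC_0→12.5:
  [0→0.5]: (0.0+157.7)/2 × 0.5 = 39.425
  [0.5→2]: (157.7+450.6)/2 × 1.5 = 456.225
  [2→5]: (450.6+612.7)/2 × 3 = 1594.95
  [5→6]: (612.7+610.8)/2 × 1 = 611.75
  [6→12]: (610.8+466.5)/2 × 6 = 3231.9
  [12→12.5]: (466.5+452.7)/2 × 0.5 = 229.8
  Sum = 6164.05 ng/mL·h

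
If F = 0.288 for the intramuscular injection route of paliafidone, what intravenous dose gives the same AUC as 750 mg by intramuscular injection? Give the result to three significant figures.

Systemic exposure from an extravascular dose = F × D_ev, so the equivalent IV dose is F × D_ev.
D_iv = F × D_ev = 0.288 × 750 = 216 mg

D_iv = 216 mg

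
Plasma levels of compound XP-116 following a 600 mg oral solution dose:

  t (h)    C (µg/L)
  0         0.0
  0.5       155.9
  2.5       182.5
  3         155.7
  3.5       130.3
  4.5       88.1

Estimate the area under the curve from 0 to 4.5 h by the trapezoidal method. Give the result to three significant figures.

AUC = 643 µg/L·h

Trapezoidal AUC_0→4.5:
  [0→0.5]: (0.0+155.9)/2 × 0.5 = 38.975
  [0.5→2.5]: (155.9+182.5)/2 × 2 = 338.4
  [2.5→3]: (182.5+155.7)/2 × 0.5 = 84.55
  [3→3.5]: (155.7+130.3)/2 × 0.5 = 71.5
  [3.5→4.5]: (130.3+88.1)/2 × 1 = 109.2
  Sum = 642.625 µg/L·h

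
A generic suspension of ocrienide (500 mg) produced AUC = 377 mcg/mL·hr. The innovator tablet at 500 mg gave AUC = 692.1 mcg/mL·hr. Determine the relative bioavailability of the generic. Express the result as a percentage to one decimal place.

F_rel = (AUC_test/D_test) / (AUC_ref/D_ref)
      = (377/500) / (692.1/500)
      = 0.754 / 1.3842 = 0.5447 = 54.47%

F_rel = 54.5%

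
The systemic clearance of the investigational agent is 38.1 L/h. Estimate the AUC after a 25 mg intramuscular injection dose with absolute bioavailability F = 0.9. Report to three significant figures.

AUC = 0.591 mg/L·h

AUC_0→∞ = F × Dose / CL
        = 0.9 × 25 / 38.1 = 0.590551 mg/L·h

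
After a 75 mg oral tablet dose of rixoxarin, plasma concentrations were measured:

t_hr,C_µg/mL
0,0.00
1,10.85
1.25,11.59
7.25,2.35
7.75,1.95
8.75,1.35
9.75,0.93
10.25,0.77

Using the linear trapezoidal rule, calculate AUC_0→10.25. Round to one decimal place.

AUC = 54.3 µg/mL·hr

Trapezoidal AUC_0→10.25:
  [0→1]: (0.00+10.85)/2 × 1 = 5.425
  [1→1.25]: (10.85+11.59)/2 × 0.25 = 2.805
  [1.25→7.25]: (11.59+2.35)/2 × 6 = 41.82
  [7.25→7.75]: (2.35+1.95)/2 × 0.5 = 1.075
  [7.75→8.75]: (1.95+1.35)/2 × 1 = 1.65
  [8.75→9.75]: (1.35+0.93)/2 × 1 = 1.14
  [9.75→10.25]: (0.93+0.77)/2 × 0.5 = 0.425
  Sum = 54.34 µg/mL·hr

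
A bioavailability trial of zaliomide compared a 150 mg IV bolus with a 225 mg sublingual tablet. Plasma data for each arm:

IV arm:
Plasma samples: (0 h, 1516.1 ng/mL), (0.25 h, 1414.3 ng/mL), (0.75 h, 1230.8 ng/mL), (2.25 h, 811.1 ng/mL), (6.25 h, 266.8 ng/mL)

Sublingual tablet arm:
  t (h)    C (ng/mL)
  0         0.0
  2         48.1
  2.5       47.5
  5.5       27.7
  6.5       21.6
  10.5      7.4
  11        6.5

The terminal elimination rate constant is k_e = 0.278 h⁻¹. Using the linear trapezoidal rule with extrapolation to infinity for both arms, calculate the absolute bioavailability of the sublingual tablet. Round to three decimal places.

Trapezoidal AUC_0→6.25 (IV):
  [0→0.25]: (1516.1+1414.3)/2 × 0.25 = 366.3
  [0.25→0.75]: (1414.3+1230.8)/2 × 0.5 = 661.275
  [0.75→2.25]: (1230.8+811.1)/2 × 1.5 = 1531.425
  [2.25→6.25]: (811.1+266.8)/2 × 4 = 2155.8
  Sum = 4714.8 ng/mL·h
IV tail: 266.8/0.278 = 959.712; AUC_iv,0→∞ = 4714.8 + 959.712 = 5674.512 ng/mL·h
Trapezoidal AUC_0→11 (sublingual tablet):
  [0→2]: (0.0+48.1)/2 × 2 = 48.1
  [2→2.5]: (48.1+47.5)/2 × 0.5 = 23.9
  [2.5→5.5]: (47.5+27.7)/2 × 3 = 112.8
  [5.5→6.5]: (27.7+21.6)/2 × 1 = 24.65
  [6.5→10.5]: (21.6+7.4)/2 × 4 = 58.0
  [10.5→11]: (7.4+6.5)/2 × 0.5 = 3.475
  Sum = 270.925 ng/mL·h
sublingual tablet tail: 6.5/0.278 = 23.381; AUC_ev,0→∞ = 270.925 + 23.381 = 294.306 ng/mL·h
F = (AUC_ev/D_ev)/(AUC_iv/D_iv) = (294.306/225)/(5674.512/150) = 1.30803/37.83008 = 0.0346

F = 0.035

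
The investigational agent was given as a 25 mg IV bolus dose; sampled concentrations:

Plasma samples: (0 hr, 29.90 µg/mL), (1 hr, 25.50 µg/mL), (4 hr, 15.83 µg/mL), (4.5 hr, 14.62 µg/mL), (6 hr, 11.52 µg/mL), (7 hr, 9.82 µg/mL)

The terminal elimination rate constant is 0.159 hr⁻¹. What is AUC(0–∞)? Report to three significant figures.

Trapezoidal AUC_0→7:
  [0→1]: (29.90+25.50)/2 × 1 = 27.7
  [1→4]: (25.50+15.83)/2 × 3 = 61.995
  [4→4.5]: (15.83+14.62)/2 × 0.5 = 7.6125
  [4.5→6]: (14.62+11.52)/2 × 1.5 = 19.605
  [6→7]: (11.52+9.82)/2 × 1 = 10.67
  Sum = 127.5825 µg/mL·hr
Extrapolated tail: C_last / k_e = 9.82 / 0.159 = 61.761
AUC_0→∞ = 127.5825 + 61.761 = 189.3435 µg/mL·hr

AUC = 189 µg/mL·hr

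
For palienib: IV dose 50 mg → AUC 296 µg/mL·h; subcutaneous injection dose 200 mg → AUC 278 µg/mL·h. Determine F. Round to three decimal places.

F = 0.235

F = (AUC_ev / D_ev) / (AUC_iv / D_iv)
  = (278/200) / (296/50)
  = 1.39 / 5.92 = 0.2348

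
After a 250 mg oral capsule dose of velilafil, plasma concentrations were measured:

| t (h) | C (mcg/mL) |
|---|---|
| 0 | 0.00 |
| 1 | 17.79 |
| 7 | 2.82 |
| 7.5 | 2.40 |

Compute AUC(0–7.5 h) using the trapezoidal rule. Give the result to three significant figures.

Trapezoidal AUC_0→7.5:
  [0→1]: (0.00+17.79)/2 × 1 = 8.895
  [1→7]: (17.79+2.82)/2 × 6 = 61.83
  [7→7.5]: (2.82+2.40)/2 × 0.5 = 1.305
  Sum = 72.03 mcg/mL·h

AUC = 72.0 mcg/mL·h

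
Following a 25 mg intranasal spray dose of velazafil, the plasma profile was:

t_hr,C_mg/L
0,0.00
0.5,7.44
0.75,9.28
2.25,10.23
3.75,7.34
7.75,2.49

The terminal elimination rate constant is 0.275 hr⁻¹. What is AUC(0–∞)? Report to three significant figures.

Trapezoidal AUC_0→7.75:
  [0→0.5]: (0.00+7.44)/2 × 0.5 = 1.86
  [0.5→0.75]: (7.44+9.28)/2 × 0.25 = 2.09
  [0.75→2.25]: (9.28+10.23)/2 × 1.5 = 14.6325
  [2.25→3.75]: (10.23+7.34)/2 × 1.5 = 13.1775
  [3.75→7.75]: (7.34+2.49)/2 × 4 = 19.66
  Sum = 51.42 mg/L·hr
Extrapolated tail: C_last / k_e = 2.49 / 0.275 = 9.055
AUC_0→∞ = 51.42 + 9.055 = 60.475 mg/L·hr

AUC = 60.5 mg/L·hr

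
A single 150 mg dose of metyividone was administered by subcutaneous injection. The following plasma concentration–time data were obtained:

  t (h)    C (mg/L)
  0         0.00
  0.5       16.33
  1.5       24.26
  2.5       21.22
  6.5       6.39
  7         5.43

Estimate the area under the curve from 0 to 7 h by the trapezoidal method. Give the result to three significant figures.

Trapezoidal AUC_0→7:
  [0→0.5]: (0.00+16.33)/2 × 0.5 = 4.0825
  [0.5→1.5]: (16.33+24.26)/2 × 1 = 20.295
  [1.5→2.5]: (24.26+21.22)/2 × 1 = 22.74
  [2.5→6.5]: (21.22+6.39)/2 × 4 = 55.22
  [6.5→7]: (6.39+5.43)/2 × 0.5 = 2.955
  Sum = 105.2925 mg/L·h

AUC = 105 mg/L·h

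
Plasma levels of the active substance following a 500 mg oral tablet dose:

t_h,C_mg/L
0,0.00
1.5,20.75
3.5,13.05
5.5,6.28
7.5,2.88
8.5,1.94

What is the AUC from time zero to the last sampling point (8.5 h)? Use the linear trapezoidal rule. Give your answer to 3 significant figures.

AUC = 80.3 mg/L·h

Trapezoidal AUC_0→8.5:
  [0→1.5]: (0.00+20.75)/2 × 1.5 = 15.5625
  [1.5→3.5]: (20.75+13.05)/2 × 2 = 33.8
  [3.5→5.5]: (13.05+6.28)/2 × 2 = 19.33
  [5.5→7.5]: (6.28+2.88)/2 × 2 = 9.16
  [7.5→8.5]: (2.88+1.94)/2 × 1 = 2.41
  Sum = 80.2625 mg/L·h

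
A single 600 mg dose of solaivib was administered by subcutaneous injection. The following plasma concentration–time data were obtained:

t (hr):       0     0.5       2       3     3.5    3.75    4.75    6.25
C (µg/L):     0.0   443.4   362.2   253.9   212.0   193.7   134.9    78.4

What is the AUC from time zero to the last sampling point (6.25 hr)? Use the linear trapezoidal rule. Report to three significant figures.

AUC = 1510 µg/L·hr

Trapezoidal AUC_0→6.25:
  [0→0.5]: (0.0+443.4)/2 × 0.5 = 110.85
  [0.5→2]: (443.4+362.2)/2 × 1.5 = 604.2
  [2→3]: (362.2+253.9)/2 × 1 = 308.05
  [3→3.5]: (253.9+212.0)/2 × 0.5 = 116.475
  [3.5→3.75]: (212.0+193.7)/2 × 0.25 = 50.7125
  [3.75→4.75]: (193.7+134.9)/2 × 1 = 164.3
  [4.75→6.25]: (134.9+78.4)/2 × 1.5 = 159.975
  Sum = 1514.5625 µg/L·hr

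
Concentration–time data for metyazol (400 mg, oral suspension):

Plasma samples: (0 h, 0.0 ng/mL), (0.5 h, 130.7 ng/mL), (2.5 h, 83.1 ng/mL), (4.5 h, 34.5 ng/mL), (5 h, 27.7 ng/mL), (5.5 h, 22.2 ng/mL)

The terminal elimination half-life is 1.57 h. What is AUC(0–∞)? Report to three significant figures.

Trapezoidal AUC_0→5.5:
  [0→0.5]: (0.0+130.7)/2 × 0.5 = 32.675
  [0.5→2.5]: (130.7+83.1)/2 × 2 = 213.8
  [2.5→4.5]: (83.1+34.5)/2 × 2 = 117.6
  [4.5→5]: (34.5+27.7)/2 × 0.5 = 15.55
  [5→5.5]: (27.7+22.2)/2 × 0.5 = 12.475
  Sum = 392.1 ng/mL·h
k_e = ln2 / t½ = 0.693147 / 1.57 = 0.4415 h^-1
Extrapolated tail: C_last / k_e = 22.2 / 0.4415 = 50.283
AUC_0→∞ = 392.1 + 50.283 = 442.383 ng/mL·h

AUC = 442 ng/mL·h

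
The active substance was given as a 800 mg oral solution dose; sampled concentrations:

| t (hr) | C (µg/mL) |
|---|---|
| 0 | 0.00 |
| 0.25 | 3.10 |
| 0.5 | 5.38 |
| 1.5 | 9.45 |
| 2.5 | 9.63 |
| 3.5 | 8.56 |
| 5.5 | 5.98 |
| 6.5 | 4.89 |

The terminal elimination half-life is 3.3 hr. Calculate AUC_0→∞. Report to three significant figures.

Trapezoidal AUC_0→6.5:
  [0→0.25]: (0.00+3.10)/2 × 0.25 = 0.3875
  [0.25→0.5]: (3.10+5.38)/2 × 0.25 = 1.06
  [0.5→1.5]: (5.38+9.45)/2 × 1 = 7.415
  [1.5→2.5]: (9.45+9.63)/2 × 1 = 9.54
  [2.5→3.5]: (9.63+8.56)/2 × 1 = 9.095
  [3.5→5.5]: (8.56+5.98)/2 × 2 = 14.54
  [5.5→6.5]: (5.98+4.89)/2 × 1 = 5.435
  Sum = 47.4725 µg/mL·hr
k_e = ln2 / t½ = 0.693147 / 3.3 = 0.2100 hr^-1
Extrapolated tail: C_last / k_e = 4.89 / 0.21 = 23.286
AUC_0→∞ = 47.4725 + 23.286 = 70.7585 µg/mL·hr

AUC = 70.8 µg/mL·hr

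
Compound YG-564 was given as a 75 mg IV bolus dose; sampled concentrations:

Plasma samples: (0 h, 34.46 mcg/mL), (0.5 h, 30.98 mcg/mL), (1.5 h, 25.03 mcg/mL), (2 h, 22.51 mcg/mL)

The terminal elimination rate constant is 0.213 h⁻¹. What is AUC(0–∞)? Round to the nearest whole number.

Trapezoidal AUC_0→2:
  [0→0.5]: (34.46+30.98)/2 × 0.5 = 16.36
  [0.5→1.5]: (30.98+25.03)/2 × 1 = 28.005
  [1.5→2]: (25.03+22.51)/2 × 0.5 = 11.885
  Sum = 56.25 mcg/mL·h
Extrapolated tail: C_last / k_e = 22.51 / 0.213 = 105.681
AUC_0→∞ = 56.25 + 105.681 = 161.931 mcg/mL·h

AUC = 162 mcg/mL·h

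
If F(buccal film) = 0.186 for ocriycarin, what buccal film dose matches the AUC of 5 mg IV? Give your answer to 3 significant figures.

For equal systemic exposure: F × D_ev = D_iv
D_ev = D_iv / F = 5 / 0.186 = 26.8817 mg

D_buccal = 26.9 mg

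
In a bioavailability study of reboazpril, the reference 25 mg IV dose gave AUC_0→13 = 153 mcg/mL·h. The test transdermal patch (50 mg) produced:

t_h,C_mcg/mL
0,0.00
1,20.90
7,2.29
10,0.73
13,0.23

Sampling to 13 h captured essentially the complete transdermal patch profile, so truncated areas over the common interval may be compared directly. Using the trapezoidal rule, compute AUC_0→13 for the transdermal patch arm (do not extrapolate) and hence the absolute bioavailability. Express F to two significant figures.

Trapezoidal AUC_0→13 (transdermal patch):
  [0→1]: (0.00+20.90)/2 × 1 = 10.45
  [1→7]: (20.90+2.29)/2 × 6 = 69.57
  [7→10]: (2.29+0.73)/2 × 3 = 4.53
  [10→13]: (0.73+0.23)/2 × 3 = 1.44
  Sum = 85.99 mcg/mL·h
F = (AUC_ev/D_ev)/(AUC_iv/D_iv) = (85.99/50)/(153/25) = 1.7198/6.12 = 0.2810

F = 0.28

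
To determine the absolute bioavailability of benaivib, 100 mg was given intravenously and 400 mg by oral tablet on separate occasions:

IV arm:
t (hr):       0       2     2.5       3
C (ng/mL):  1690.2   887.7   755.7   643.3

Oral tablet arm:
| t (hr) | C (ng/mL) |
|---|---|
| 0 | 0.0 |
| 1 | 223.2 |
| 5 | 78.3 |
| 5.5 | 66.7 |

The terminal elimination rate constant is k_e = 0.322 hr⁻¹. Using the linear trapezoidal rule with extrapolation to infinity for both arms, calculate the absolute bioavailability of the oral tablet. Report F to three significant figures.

Trapezoidal AUC_0→3 (IV):
  [0→2]: (1690.2+887.7)/2 × 2 = 2577.9
  [2→2.5]: (887.7+755.7)/2 × 0.5 = 410.85
  [2.5→3]: (755.7+643.3)/2 × 0.5 = 349.75
  Sum = 3338.5 ng/mL·hr
IV tail: 643.3/0.322 = 1997.826; AUC_iv,0→∞ = 3338.5 + 1997.826 = 5336.326 ng/mL·hr
Trapezoidal AUC_0→5.5 (oral tablet):
  [0→1]: (0.0+223.2)/2 × 1 = 111.6
  [1→5]: (223.2+78.3)/2 × 4 = 603.0
  [5→5.5]: (78.3+66.7)/2 × 0.5 = 36.25
  Sum = 750.85 ng/mL·hr
oral tablet tail: 66.7/0.322 = 207.143; AUC_ev,0→∞ = 750.85 + 207.143 = 957.993 ng/mL·hr
F = (AUC_ev/D_ev)/(AUC_iv/D_iv) = (957.993/400)/(5336.326/100) = 2.3949825/53.36326 = 0.0449

F = 0.0449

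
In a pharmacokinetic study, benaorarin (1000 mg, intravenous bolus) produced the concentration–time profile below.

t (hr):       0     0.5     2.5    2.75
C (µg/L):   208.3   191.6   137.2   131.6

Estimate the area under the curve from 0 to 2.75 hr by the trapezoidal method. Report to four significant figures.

Trapezoidal AUC_0→2.75:
  [0→0.5]: (208.3+191.6)/2 × 0.5 = 99.975
  [0.5→2.5]: (191.6+137.2)/2 × 2 = 328.8
  [2.5→2.75]: (137.2+131.6)/2 × 0.25 = 33.6
  Sum = 462.375 µg/L·hr

AUC = 462.4 µg/L·hr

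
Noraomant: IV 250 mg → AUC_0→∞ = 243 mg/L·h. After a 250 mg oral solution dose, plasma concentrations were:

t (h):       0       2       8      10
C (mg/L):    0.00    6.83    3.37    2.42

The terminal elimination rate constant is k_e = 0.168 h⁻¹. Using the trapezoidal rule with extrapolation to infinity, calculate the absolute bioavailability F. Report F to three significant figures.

F = 0.237

Trapezoidal AUC_0→10 (oral solution):
  [0→2]: (0.00+6.83)/2 × 2 = 6.83
  [2→8]: (6.83+3.37)/2 × 6 = 30.6
  [8→10]: (3.37+2.42)/2 × 2 = 5.79
  Sum = 43.22 mg/L·h
Tail: C_last/k_e = 2.42/0.168 = 14.405
AUC_0→∞ (oral solution) = 43.22 + 14.405 = 57.625 mg/L·h
F = (AUC_ev/D_ev)/(AUC_iv/D_iv) = (57.625/250)/(243/250) = 0.2305/0.972 = 0.2371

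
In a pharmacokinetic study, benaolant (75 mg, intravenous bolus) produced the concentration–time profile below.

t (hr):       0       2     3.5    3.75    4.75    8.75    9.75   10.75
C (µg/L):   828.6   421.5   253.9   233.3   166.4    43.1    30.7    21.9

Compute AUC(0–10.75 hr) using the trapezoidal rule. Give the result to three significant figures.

AUC = 2500 µg/L·hr

Trapezoidal AUC_0→10.75:
  [0→2]: (828.6+421.5)/2 × 2 = 1250.1
  [2→3.5]: (421.5+253.9)/2 × 1.5 = 506.55
  [3.5→3.75]: (253.9+233.3)/2 × 0.25 = 60.9
  [3.75→4.75]: (233.3+166.4)/2 × 1 = 199.85
  [4.75→8.75]: (166.4+43.1)/2 × 4 = 419.0
  [8.75→9.75]: (43.1+30.7)/2 × 1 = 36.9
  [9.75→10.75]: (30.7+21.9)/2 × 1 = 26.3
  Sum = 2499.6 µg/L·hr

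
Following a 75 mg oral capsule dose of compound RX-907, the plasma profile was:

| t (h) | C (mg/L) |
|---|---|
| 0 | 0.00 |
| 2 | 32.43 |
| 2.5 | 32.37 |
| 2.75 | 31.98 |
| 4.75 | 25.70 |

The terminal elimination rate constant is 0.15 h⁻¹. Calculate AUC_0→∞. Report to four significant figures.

Trapezoidal AUC_0→4.75:
  [0→2]: (0.00+32.43)/2 × 2 = 32.43
  [2→2.5]: (32.43+32.37)/2 × 0.5 = 16.2
  [2.5→2.75]: (32.37+31.98)/2 × 0.25 = 8.04375
  [2.75→4.75]: (31.98+25.70)/2 × 2 = 57.68
  Sum = 114.35375 mg/L·h
Extrapolated tail: C_last / k_e = 25.70 / 0.15 = 171.333
AUC_0→∞ = 114.35375 + 171.333 = 285.68675 mg/L·h

AUC = 285.7 mg/L·h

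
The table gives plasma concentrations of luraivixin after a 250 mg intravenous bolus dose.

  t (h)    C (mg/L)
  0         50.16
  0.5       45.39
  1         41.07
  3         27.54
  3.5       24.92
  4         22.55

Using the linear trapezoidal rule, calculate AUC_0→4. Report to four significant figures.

Trapezoidal AUC_0→4:
  [0→0.5]: (50.16+45.39)/2 × 0.5 = 23.8875
  [0.5→1]: (45.39+41.07)/2 × 0.5 = 21.615
  [1→3]: (41.07+27.54)/2 × 2 = 68.61
  [3→3.5]: (27.54+24.92)/2 × 0.5 = 13.115
  [3.5→4]: (24.92+22.55)/2 × 0.5 = 11.8675
  Sum = 139.095 mg/L·h

AUC = 139.1 mg/L·h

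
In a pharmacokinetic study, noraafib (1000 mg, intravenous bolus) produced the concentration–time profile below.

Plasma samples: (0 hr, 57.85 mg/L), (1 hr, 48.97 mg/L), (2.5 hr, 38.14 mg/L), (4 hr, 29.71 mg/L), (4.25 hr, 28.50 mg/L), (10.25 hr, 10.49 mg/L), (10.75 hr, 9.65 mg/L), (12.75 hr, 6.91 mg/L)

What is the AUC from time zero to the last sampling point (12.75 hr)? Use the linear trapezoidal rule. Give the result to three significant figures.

Trapezoidal AUC_0→12.75:
  [0→1]: (57.85+48.97)/2 × 1 = 53.41
  [1→2.5]: (48.97+38.14)/2 × 1.5 = 65.3325
  [2.5→4]: (38.14+29.71)/2 × 1.5 = 50.8875
  [4→4.25]: (29.71+28.50)/2 × 0.25 = 7.27625
  [4.25→10.25]: (28.50+10.49)/2 × 6 = 116.97
  [10.25→10.75]: (10.49+9.65)/2 × 0.5 = 5.035
  [10.75→12.75]: (9.65+6.91)/2 × 2 = 16.56
  Sum = 315.47125 mg/L·hr

AUC = 315 mg/L·hr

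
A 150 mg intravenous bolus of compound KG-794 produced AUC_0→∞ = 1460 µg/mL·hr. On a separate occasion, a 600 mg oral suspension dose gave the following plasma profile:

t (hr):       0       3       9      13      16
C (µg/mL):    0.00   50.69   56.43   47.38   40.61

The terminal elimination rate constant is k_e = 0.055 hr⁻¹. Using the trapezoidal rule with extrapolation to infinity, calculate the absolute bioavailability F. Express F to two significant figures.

Trapezoidal AUC_0→16 (oral suspension):
  [0→3]: (0.00+50.69)/2 × 3 = 76.035
  [3→9]: (50.69+56.43)/2 × 6 = 321.36
  [9→13]: (56.43+47.38)/2 × 4 = 207.62
  [13→16]: (47.38+40.61)/2 × 3 = 131.985
  Sum = 737.0 µg/mL·hr
Tail: C_last/k_e = 40.61/0.055 = 738.364
AUC_0→∞ (oral suspension) = 737.0 + 738.364 = 1475.364 µg/mL·hr
F = (AUC_ev/D_ev)/(AUC_iv/D_iv) = (1475.364/600)/(1460/150) = 2.45894/9.73333 = 0.2526

F = 0.25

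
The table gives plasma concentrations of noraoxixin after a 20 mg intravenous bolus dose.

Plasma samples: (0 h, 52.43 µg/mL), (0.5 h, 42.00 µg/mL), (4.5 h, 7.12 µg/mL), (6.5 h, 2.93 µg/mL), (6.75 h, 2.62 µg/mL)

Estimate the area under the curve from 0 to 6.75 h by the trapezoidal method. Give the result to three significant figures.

Trapezoidal AUC_0→6.75:
  [0→0.5]: (52.43+42.00)/2 × 0.5 = 23.6075
  [0.5→4.5]: (42.00+7.12)/2 × 4 = 98.24
  [4.5→6.5]: (7.12+2.93)/2 × 2 = 10.05
  [6.5→6.75]: (2.93+2.62)/2 × 0.25 = 0.69375
  Sum = 132.59125 µg/mL·h

AUC = 133 µg/mL·h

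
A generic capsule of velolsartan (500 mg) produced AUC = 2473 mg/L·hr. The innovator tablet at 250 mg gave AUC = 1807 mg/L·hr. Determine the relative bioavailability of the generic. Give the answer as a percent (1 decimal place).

F_rel = 68.4%

F_rel = (AUC_test/D_test) / (AUC_ref/D_ref)
      = (2473/500) / (1807/250)
      = 4.946 / 7.228 = 0.6843 = 68.43%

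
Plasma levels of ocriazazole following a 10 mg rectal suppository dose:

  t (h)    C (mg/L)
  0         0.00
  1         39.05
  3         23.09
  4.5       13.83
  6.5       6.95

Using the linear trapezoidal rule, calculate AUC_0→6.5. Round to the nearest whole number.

AUC = 130 mg/L·h

Trapezoidal AUC_0→6.5:
  [0→1]: (0.00+39.05)/2 × 1 = 19.525
  [1→3]: (39.05+23.09)/2 × 2 = 62.14
  [3→4.5]: (23.09+13.83)/2 × 1.5 = 27.69
  [4.5→6.5]: (13.83+6.95)/2 × 2 = 20.78
  Sum = 130.135 mg/L·h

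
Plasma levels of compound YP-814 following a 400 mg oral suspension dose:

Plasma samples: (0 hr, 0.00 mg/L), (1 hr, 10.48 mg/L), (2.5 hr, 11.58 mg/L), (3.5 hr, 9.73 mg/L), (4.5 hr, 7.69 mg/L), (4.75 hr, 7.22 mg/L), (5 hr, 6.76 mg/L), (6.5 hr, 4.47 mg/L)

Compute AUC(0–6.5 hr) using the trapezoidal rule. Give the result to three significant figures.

AUC = 53.2 mg/L·hr

Trapezoidal AUC_0→6.5:
  [0→1]: (0.00+10.48)/2 × 1 = 5.24
  [1→2.5]: (10.48+11.58)/2 × 1.5 = 16.545
  [2.5→3.5]: (11.58+9.73)/2 × 1 = 10.655
  [3.5→4.5]: (9.73+7.69)/2 × 1 = 8.71
  [4.5→4.75]: (7.69+7.22)/2 × 0.25 = 1.86375
  [4.75→5]: (7.22+6.76)/2 × 0.25 = 1.7475
  [5→6.5]: (6.76+4.47)/2 × 1.5 = 8.4225
  Sum = 53.18375 mg/L·hr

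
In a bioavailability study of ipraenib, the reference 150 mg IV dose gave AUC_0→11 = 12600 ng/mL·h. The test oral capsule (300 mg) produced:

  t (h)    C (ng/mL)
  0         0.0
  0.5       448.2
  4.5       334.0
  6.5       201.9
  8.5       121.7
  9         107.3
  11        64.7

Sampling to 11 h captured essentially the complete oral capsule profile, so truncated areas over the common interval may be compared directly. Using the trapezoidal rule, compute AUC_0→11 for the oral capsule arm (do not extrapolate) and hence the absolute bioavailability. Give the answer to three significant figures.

Trapezoidal AUC_0→11 (oral capsule):
  [0→0.5]: (0.0+448.2)/2 × 0.5 = 112.05
  [0.5→4.5]: (448.2+334.0)/2 × 4 = 1564.4
  [4.5→6.5]: (334.0+201.9)/2 × 2 = 535.9
  [6.5→8.5]: (201.9+121.7)/2 × 2 = 323.6
  [8.5→9]: (121.7+107.3)/2 × 0.5 = 57.25
  [9→11]: (107.3+64.7)/2 × 2 = 172.0
  Sum = 2765.2 ng/mL·h
F = (AUC_ev/D_ev)/(AUC_iv/D_iv) = (2765.2/300)/(12600/150) = 9.21733/84 = 0.1097

F = 0.110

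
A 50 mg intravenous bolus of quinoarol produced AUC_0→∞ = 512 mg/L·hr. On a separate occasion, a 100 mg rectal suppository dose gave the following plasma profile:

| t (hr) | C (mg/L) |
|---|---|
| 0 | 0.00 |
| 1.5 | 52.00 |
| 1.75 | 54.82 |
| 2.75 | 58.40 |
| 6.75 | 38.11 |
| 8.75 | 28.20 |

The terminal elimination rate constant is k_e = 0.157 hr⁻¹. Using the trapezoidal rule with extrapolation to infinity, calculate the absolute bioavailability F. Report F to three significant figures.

F = 0.535

Trapezoidal AUC_0→8.75 (rectal suppository):
  [0→1.5]: (0.00+52.00)/2 × 1.5 = 39.0
  [1.5→1.75]: (52.00+54.82)/2 × 0.25 = 13.3525
  [1.75→2.75]: (54.82+58.40)/2 × 1 = 56.61
  [2.75→6.75]: (58.40+38.11)/2 × 4 = 193.02
  [6.75→8.75]: (38.11+28.20)/2 × 2 = 66.31
  Sum = 368.2925 mg/L·hr
Tail: C_last/k_e = 28.20/0.157 = 179.618
AUC_0→∞ (rectal suppository) = 368.2925 + 179.618 = 547.9105 mg/L·hr
F = (AUC_ev/D_ev)/(AUC_iv/D_iv) = (547.9105/100)/(512/50) = 5.479105/10.24 = 0.5351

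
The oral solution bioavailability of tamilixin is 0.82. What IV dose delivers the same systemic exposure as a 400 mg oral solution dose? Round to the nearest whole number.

Systemic exposure from an extravascular dose = F × D_ev, so the equivalent IV dose is F × D_ev.
D_iv = F × D_ev = 0.82 × 400 = 328 mg

D_iv = 328 mg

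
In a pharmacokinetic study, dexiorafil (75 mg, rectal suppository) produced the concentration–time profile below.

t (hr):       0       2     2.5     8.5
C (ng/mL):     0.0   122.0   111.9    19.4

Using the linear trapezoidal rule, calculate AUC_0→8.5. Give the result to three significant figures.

Trapezoidal AUC_0→8.5:
  [0→2]: (0.0+122.0)/2 × 2 = 122.0
  [2→2.5]: (122.0+111.9)/2 × 0.5 = 58.475
  [2.5→8.5]: (111.9+19.4)/2 × 6 = 393.9
  Sum = 574.375 ng/mL·hr

AUC = 574 ng/mL·hr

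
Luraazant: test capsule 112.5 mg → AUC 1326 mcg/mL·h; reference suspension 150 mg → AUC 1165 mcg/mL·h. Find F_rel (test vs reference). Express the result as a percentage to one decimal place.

F_rel = 151.8%

F_rel = (AUC_test/D_test) / (AUC_ref/D_ref)
      = (1326/112.5) / (1165/150)
      = 11.7867 / 7.76667 = 1.5176 = 151.76%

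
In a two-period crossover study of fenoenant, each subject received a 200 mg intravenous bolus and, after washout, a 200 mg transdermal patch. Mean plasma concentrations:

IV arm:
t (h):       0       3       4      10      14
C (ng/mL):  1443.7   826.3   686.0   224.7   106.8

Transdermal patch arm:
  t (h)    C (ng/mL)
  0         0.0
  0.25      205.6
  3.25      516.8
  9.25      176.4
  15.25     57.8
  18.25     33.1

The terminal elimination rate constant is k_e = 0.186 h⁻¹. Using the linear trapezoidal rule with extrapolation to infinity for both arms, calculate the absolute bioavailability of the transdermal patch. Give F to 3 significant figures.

F = 0.517

Trapezoidal AUC_0→14 (IV):
  [0→3]: (1443.7+826.3)/2 × 3 = 3405.0
  [3→4]: (826.3+686.0)/2 × 1 = 756.15
  [4→10]: (686.0+224.7)/2 × 6 = 2732.1
  [10→14]: (224.7+106.8)/2 × 4 = 663.0
  Sum = 7556.25 ng/mL·h
IV tail: 106.8/0.186 = 574.194; AUC_iv,0→∞ = 7556.25 + 574.194 = 8130.444 ng/mL·h
Trapezoidal AUC_0→18.25 (transdermal patch):
  [0→0.25]: (0.0+205.6)/2 × 0.25 = 25.7
  [0.25→3.25]: (205.6+516.8)/2 × 3 = 1083.6
  [3.25→9.25]: (516.8+176.4)/2 × 6 = 2079.6
  [9.25→15.25]: (176.4+57.8)/2 × 6 = 702.6
  [15.25→18.25]: (57.8+33.1)/2 × 3 = 136.35
  Sum = 4027.85 ng/mL·h
transdermal patch tail: 33.1/0.186 = 177.957; AUC_ev,0→∞ = 4027.85 + 177.957 = 4205.807 ng/mL·h
F = (AUC_ev/D_ev)/(AUC_iv/D_iv) = (4205.807/200)/(8130.444/200) = 21.029035/40.65222 = 0.5173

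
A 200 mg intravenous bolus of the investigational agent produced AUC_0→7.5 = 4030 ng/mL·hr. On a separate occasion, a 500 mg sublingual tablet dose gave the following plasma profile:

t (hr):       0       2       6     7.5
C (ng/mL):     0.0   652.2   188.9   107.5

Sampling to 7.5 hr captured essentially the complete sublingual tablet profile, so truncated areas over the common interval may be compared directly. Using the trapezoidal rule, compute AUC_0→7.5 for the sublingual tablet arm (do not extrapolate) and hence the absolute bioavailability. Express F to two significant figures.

F = 0.25

Trapezoidal AUC_0→7.5 (sublingual tablet):
  [0→2]: (0.0+652.2)/2 × 2 = 652.2
  [2→6]: (652.2+188.9)/2 × 4 = 1682.2
  [6→7.5]: (188.9+107.5)/2 × 1.5 = 222.3
  Sum = 2556.7 ng/mL·hr
F = (AUC_ev/D_ev)/(AUC_iv/D_iv) = (2556.7/500)/(4030/200) = 5.1134/20.15 = 0.2538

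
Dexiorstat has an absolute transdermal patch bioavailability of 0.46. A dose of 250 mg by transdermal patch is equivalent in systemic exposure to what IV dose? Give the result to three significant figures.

Systemic exposure from an extravascular dose = F × D_ev, so the equivalent IV dose is F × D_ev.
D_iv = F × D_ev = 0.46 × 250 = 115 mg

D_iv = 115 mg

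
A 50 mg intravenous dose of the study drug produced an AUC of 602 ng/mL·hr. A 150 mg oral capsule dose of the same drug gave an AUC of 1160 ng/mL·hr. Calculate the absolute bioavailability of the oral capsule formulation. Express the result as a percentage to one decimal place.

F = 64.2%

F = (AUC_ev / D_ev) / (AUC_iv / D_iv)
  = (1160/150) / (602/50)
  = 7.73333 / 12.04 = 0.6423
  = 64.23%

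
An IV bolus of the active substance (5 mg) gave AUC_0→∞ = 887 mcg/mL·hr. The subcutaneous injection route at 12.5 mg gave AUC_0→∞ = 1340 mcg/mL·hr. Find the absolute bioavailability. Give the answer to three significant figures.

F = (AUC_ev / D_ev) / (AUC_iv / D_iv)
  = (1340/12.5) / (887/5)
  = 107.2 / 177.4 = 0.6043

F = 0.604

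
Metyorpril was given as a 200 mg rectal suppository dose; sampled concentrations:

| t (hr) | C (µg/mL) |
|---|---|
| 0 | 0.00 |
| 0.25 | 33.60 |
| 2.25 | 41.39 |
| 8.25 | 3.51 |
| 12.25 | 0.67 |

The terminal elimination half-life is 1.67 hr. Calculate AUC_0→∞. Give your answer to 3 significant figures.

AUC = 224 µg/mL·hr

Trapezoidal AUC_0→12.25:
  [0→0.25]: (0.00+33.60)/2 × 0.25 = 4.2
  [0.25→2.25]: (33.60+41.39)/2 × 2 = 74.99
  [2.25→8.25]: (41.39+3.51)/2 × 6 = 134.7
  [8.25→12.25]: (3.51+0.67)/2 × 4 = 8.36
  Sum = 222.25 µg/mL·hr
k_e = ln2 / t½ = 0.693147 / 1.67 = 0.4151 hr^-1
Extrapolated tail: C_last / k_e = 0.67 / 0.4151 = 1.614
AUC_0→∞ = 222.25 + 1.614 = 223.864 µg/mL·hr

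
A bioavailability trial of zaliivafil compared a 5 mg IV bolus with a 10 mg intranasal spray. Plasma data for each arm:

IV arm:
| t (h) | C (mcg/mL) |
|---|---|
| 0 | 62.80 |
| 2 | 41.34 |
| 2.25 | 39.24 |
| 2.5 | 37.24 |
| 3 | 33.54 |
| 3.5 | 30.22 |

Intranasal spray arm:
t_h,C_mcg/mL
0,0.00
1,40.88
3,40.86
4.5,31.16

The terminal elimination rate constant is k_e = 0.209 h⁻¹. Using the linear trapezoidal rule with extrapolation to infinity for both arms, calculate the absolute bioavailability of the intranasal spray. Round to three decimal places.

F = 0.505

Trapezoidal AUC_0→3.5 (IV):
  [0→2]: (62.80+41.34)/2 × 2 = 104.14
  [2→2.25]: (41.34+39.24)/2 × 0.25 = 10.0725
  [2.25→2.5]: (39.24+37.24)/2 × 0.25 = 9.56
  [2.5→3]: (37.24+33.54)/2 × 0.5 = 17.695
  [3→3.5]: (33.54+30.22)/2 × 0.5 = 15.94
  Sum = 157.4075 mcg/mL·h
IV tail: 30.22/0.209 = 144.593; AUC_iv,0→∞ = 157.4075 + 144.593 = 302.0005 mcg/mL·h
Trapezoidal AUC_0→4.5 (intranasal spray):
  [0→1]: (0.00+40.88)/2 × 1 = 20.44
  [1→3]: (40.88+40.86)/2 × 2 = 81.74
  [3→4.5]: (40.86+31.16)/2 × 1.5 = 54.015
  Sum = 156.195 mcg/mL·h
intranasal spray tail: 31.16/0.209 = 149.091; AUC_ev,0→∞ = 156.195 + 149.091 = 305.286 mcg/mL·h
F = (AUC_ev/D_ev)/(AUC_iv/D_iv) = (305.286/10)/(302.0005/5) = 30.5286/60.4001 = 0.5054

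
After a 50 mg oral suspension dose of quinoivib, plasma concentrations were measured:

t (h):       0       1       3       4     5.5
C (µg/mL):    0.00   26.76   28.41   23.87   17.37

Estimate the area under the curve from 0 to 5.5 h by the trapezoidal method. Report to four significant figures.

AUC = 125.6 µg/mL·h

Trapezoidal AUC_0→5.5:
  [0→1]: (0.00+26.76)/2 × 1 = 13.38
  [1→3]: (26.76+28.41)/2 × 2 = 55.17
  [3→4]: (28.41+23.87)/2 × 1 = 26.14
  [4→5.5]: (23.87+17.37)/2 × 1.5 = 30.93
  Sum = 125.62 µg/mL·h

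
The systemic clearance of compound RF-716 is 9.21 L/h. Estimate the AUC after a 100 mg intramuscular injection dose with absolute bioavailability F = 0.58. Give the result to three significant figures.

AUC_0→∞ = F × Dose / CL
        = 0.58 × 100 / 9.21 = 6.2975 mg/L·h

AUC = 6.30 mg/L·h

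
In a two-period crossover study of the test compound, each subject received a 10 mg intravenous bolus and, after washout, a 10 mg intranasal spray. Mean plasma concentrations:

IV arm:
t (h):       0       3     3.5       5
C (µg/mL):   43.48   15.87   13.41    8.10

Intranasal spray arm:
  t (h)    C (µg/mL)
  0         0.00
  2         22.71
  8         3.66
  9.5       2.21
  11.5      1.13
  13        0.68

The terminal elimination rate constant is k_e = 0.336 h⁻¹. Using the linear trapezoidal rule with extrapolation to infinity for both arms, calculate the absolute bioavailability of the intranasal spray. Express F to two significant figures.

Trapezoidal AUC_0→5 (IV):
  [0→3]: (43.48+15.87)/2 × 3 = 89.025
  [3→3.5]: (15.87+13.41)/2 × 0.5 = 7.32
  [3.5→5]: (13.41+8.10)/2 × 1.5 = 16.1325
  Sum = 112.4775 µg/mL·h
IV tail: 8.10/0.336 = 24.107; AUC_iv,0→∞ = 112.4775 + 24.107 = 136.5845 µg/mL·h
Trapezoidal AUC_0→13 (intranasal spray):
  [0→2]: (0.00+22.71)/2 × 2 = 22.71
  [2→8]: (22.71+3.66)/2 × 6 = 79.11
  [8→9.5]: (3.66+2.21)/2 × 1.5 = 4.4025
  [9.5→11.5]: (2.21+1.13)/2 × 2 = 3.34
  [11.5→13]: (1.13+0.68)/2 × 1.5 = 1.3575
  Sum = 110.92 µg/mL·h
intranasal spray tail: 0.68/0.336 = 2.024; AUC_ev,0→∞ = 110.92 + 2.024 = 112.944 µg/mL·h
F = (AUC_ev/D_ev)/(AUC_iv/D_iv) = (112.944/10)/(136.5845/10) = 11.2944/13.65845 = 0.8269

F = 0.83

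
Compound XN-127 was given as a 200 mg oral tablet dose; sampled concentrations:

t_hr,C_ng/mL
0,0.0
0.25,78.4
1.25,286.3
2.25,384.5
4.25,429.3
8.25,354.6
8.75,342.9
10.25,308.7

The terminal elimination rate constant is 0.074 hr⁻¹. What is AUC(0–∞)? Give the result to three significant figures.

AUC = 7740 ng/mL·hr

Trapezoidal AUC_0→10.25:
  [0→0.25]: (0.0+78.4)/2 × 0.25 = 9.8
  [0.25→1.25]: (78.4+286.3)/2 × 1 = 182.35
  [1.25→2.25]: (286.3+384.5)/2 × 1 = 335.4
  [2.25→4.25]: (384.5+429.3)/2 × 2 = 813.8
  [4.25→8.25]: (429.3+354.6)/2 × 4 = 1567.8
  [8.25→8.75]: (354.6+342.9)/2 × 0.5 = 174.375
  [8.75→10.25]: (342.9+308.7)/2 × 1.5 = 488.7
  Sum = 3572.225 ng/mL·hr
Extrapolated tail: C_last / k_e = 308.7 / 0.074 = 4171.622
AUC_0→∞ = 3572.225 + 4171.622 = 7743.847 ng/mL·hr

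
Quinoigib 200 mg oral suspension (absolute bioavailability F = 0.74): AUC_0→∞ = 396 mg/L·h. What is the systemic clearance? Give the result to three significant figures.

CL = F × Dose / AUC_0→∞
   = 0.74 × 200 / 396 = 0.373737 L/h

CL = 0.374 L/h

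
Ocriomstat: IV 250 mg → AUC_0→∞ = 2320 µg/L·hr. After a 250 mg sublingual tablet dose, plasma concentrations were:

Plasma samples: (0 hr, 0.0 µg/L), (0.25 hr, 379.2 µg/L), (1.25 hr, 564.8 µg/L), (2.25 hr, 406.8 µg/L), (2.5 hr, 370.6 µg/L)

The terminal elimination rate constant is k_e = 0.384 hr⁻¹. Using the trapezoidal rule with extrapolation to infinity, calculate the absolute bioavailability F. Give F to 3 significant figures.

F = 0.891

Trapezoidal AUC_0→2.5 (sublingual tablet):
  [0→0.25]: (0.0+379.2)/2 × 0.25 = 47.4
  [0.25→1.25]: (379.2+564.8)/2 × 1 = 472.0
  [1.25→2.25]: (564.8+406.8)/2 × 1 = 485.8
  [2.25→2.5]: (406.8+370.6)/2 × 0.25 = 97.175
  Sum = 1102.375 µg/L·hr
Tail: C_last/k_e = 370.6/0.384 = 965.104
AUC_0→∞ (sublingual tablet) = 1102.375 + 965.104 = 2067.479 µg/L·hr
F = (AUC_ev/D_ev)/(AUC_iv/D_iv) = (2067.479/250)/(2320/250) = 8.269916/9.28 = 0.8912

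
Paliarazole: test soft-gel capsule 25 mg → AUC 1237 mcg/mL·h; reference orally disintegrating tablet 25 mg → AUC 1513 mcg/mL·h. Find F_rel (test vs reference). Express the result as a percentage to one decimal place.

F_rel = 81.8%

F_rel = (AUC_test/D_test) / (AUC_ref/D_ref)
      = (1237/25) / (1513/25)
      = 49.48 / 60.52 = 0.8176 = 81.76%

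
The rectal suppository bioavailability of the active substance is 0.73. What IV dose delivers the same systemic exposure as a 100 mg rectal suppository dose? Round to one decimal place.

D_iv = 73.0 mg

Systemic exposure from an extravascular dose = F × D_ev, so the equivalent IV dose is F × D_ev.
D_iv = F × D_ev = 0.73 × 100 = 73 mg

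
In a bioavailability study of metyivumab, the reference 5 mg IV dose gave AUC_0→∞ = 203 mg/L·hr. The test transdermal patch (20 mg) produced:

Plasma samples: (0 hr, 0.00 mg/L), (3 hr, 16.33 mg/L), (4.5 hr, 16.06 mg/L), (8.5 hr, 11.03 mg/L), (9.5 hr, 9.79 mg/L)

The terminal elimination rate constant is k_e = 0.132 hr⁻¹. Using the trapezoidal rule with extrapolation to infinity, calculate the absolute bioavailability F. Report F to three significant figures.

F = 0.231

Trapezoidal AUC_0→9.5 (transdermal patch):
  [0→3]: (0.00+16.33)/2 × 3 = 24.495
  [3→4.5]: (16.33+16.06)/2 × 1.5 = 24.2925
  [4.5→8.5]: (16.06+11.03)/2 × 4 = 54.18
  [8.5→9.5]: (11.03+9.79)/2 × 1 = 10.41
  Sum = 113.3775 mg/L·hr
Tail: C_last/k_e = 9.79/0.132 = 74.167
AUC_0→∞ (transdermal patch) = 113.3775 + 74.167 = 187.5445 mg/L·hr
F = (AUC_ev/D_ev)/(AUC_iv/D_iv) = (187.5445/20)/(203/5) = 9.377225/40.6 = 0.2310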